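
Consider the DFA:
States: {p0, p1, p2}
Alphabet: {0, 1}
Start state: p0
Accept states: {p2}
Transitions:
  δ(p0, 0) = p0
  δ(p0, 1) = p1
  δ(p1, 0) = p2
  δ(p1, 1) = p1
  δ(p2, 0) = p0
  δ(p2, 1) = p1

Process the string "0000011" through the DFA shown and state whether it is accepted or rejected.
Processing string "0000011":
  p0 --0--> p0
  p0 --0--> p0
  p0 --0--> p0
  p0 --0--> p0
  p0 --0--> p0
  p0 --1--> p1
  p1 --1--> p1
Final state: p1
Accept states: {p2}
No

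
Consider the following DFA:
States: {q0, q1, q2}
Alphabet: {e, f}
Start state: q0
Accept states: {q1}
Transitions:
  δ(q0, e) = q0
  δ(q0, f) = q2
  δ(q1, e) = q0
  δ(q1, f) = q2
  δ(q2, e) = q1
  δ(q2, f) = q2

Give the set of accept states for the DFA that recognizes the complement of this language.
Complement accept states = All states \ Original accept states
= {q0, q1, q2} \ {q1}
{q0, q2}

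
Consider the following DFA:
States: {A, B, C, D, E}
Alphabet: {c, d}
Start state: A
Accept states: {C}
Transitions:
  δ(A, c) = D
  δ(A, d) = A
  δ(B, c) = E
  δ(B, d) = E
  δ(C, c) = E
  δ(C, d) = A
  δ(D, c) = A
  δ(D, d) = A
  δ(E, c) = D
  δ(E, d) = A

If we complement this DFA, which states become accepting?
Complement accept states = All states \ Original accept states
= {A, B, C, D, E} \ {C}
{A, B, D, E}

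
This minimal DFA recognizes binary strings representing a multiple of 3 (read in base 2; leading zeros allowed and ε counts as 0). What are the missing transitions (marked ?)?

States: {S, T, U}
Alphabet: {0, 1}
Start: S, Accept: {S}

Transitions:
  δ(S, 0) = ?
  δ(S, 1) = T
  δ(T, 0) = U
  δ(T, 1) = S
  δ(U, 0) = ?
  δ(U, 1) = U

From the language and accept set, identify what each state tracks — S: value ≡ 0 (mod 3); T: value ≡ 1 (mod 3); U: value ≡ 2 (mod 3).
Each missing δ(q, a) is the state matching the new tracked value after reading a.
δ(S, 0) = S; δ(U, 0) = T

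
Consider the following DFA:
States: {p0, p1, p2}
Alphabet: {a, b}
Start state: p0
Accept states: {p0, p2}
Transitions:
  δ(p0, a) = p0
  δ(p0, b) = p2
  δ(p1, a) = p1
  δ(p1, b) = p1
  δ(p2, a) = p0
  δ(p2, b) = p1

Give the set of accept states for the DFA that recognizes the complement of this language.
Complement accept states = All states \ Original accept states
= {p0, p1, p2} \ {p0, p2}
{p1}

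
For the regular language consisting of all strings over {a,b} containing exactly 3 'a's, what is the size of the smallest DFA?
By Myhill–Nerode, count the distinguishable equivalence classes: 5 classes — having seen 0, 1, …, 3, or >3 copies of 'a'; the count-3 class is the only accepting one and >3 is dead.
5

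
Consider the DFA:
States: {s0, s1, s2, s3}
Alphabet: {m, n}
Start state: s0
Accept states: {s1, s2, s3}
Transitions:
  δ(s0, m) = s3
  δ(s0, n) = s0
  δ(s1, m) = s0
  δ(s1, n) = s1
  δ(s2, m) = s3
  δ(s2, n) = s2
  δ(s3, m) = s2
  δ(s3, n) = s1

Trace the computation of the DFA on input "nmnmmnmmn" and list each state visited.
read 'n': s0 → s0
  read 'm': s0 → s3
  read 'n': s3 → s1
  read 'm': s1 → s0
  read 'm': s0 → s3
  read 'n': s3 → s1
  read 'm': s1 → s0
  read 'm': s0 → s3
  read 'n': s3 → s1
s0 -> s0 -> s3 -> s1 -> s0 -> s3 -> s1 -> s0 -> s3 -> s1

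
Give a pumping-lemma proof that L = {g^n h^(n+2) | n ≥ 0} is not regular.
Assume L is regular with pumping length p. Idea: pumping the g-block breaks the fixed offset of 2.
Choose s = g^p h^(p+2) ∈ L. By the pumping lemma, s = xyz with |xy| ≤ p, |y| > 0, so y = g^k with k ≥ 1. Then xy²z = g^(p+k) h^(p+2). For this to be in L we would need p+2 = (p+k)+2, i.e. k = 0, contradicting k ≥ 1. So xy²z ∉ L.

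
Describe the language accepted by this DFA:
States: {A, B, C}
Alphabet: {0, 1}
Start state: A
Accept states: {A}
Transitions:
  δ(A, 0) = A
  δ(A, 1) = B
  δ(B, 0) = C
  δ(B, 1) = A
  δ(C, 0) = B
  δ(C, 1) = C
Testing a few strings:
  '10' → reject
  '0' → accept
  '1' → reject
  '001' → reject
State roles: A=value ≡ 0 (mod 3); B=value ≡ 1 (mod 3); C=value ≡ 2 (mod 3)
All binary strings representing a multiple of 3 (read in base 2; leading zeros allowed and ε counts as 0)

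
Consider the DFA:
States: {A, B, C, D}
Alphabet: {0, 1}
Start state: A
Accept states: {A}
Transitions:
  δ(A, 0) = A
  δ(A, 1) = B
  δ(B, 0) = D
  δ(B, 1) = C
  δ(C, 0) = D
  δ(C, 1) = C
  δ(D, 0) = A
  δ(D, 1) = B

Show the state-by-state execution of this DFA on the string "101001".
read '1': A → B
  read '0': B → D
  read '1': D → B
  read '0': B → D
  read '0': D → A
  read '1': A → B
A -> B -> D -> B -> D -> A -> B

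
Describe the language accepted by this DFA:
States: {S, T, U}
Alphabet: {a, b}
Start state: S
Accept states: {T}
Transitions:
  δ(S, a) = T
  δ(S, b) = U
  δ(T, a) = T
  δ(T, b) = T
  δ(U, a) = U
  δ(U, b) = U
Testing a few strings:
  'aa' → accept
  'b' → reject
  'ba' → reject
  'bbb' → reject
State roles: S=no input read; T=started with a; U=started with b (dead)
All strings over {a,b} starting with a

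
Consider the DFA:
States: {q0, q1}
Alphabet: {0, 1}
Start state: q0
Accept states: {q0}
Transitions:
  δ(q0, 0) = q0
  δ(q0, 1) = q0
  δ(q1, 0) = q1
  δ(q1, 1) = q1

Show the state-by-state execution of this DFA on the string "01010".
read '0': q0 → q0
  read '1': q0 → q0
  read '0': q0 → q0
  read '1': q0 → q0
  read '0': q0 → q0
q0 -> q0 -> q0 -> q0 -> q0 -> q0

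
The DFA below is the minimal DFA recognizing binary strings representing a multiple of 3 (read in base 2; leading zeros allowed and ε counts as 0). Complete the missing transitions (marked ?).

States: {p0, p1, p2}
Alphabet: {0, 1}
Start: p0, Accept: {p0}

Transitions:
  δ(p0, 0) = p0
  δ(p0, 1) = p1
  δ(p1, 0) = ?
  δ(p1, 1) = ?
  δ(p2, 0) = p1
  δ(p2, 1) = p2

From the language and accept set, identify what each state tracks — p0: value ≡ 0 (mod 3); p1: value ≡ 1 (mod 3); p2: value ≡ 2 (mod 3).
Each missing δ(q, a) is the state matching the new tracked value after reading a.
δ(p1, 0) = p2; δ(p1, 1) = p0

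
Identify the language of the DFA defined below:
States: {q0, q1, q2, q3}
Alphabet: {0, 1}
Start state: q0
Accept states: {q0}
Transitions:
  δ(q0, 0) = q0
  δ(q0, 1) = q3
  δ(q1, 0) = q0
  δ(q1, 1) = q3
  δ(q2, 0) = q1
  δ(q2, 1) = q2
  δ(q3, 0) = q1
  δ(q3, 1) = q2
Testing a few strings:
  '0100' → accept
  '1001' → reject
  '0011' → reject
  '1011' → reject
State roles: q0=value ≡ 0 (mod 4); q1=value ≡ 2 (mod 4); q2=value ≡ 3 (mod 4); q3=value ≡ 1 (mod 4)
All binary strings representing a multiple of 4 (read in base 2; leading zeros allowed and ε counts as 0)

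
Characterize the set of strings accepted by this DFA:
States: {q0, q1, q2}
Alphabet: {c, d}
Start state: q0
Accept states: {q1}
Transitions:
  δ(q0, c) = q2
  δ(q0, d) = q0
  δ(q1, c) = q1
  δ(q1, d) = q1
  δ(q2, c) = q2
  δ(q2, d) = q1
Testing a few strings:
  'c' → reject
  'ccc' → reject
  'cd' → accept
  'dcc' → reject
State roles: q0=no c seen yet; q1=substring cd seen; q2=seen a c, waiting for d
All strings over {c,d} containing the substring cd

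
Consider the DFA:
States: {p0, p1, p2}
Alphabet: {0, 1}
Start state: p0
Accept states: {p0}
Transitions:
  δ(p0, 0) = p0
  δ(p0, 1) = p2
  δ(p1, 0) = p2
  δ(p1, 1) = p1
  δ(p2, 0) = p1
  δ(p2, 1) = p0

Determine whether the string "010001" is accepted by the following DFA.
Processing string "010001":
  p0 --0--> p0
  p0 --1--> p2
  p2 --0--> p1
  p1 --0--> p2
  p2 --0--> p1
  p1 --1--> p1
Final state: p1
Accept states: {p0}
No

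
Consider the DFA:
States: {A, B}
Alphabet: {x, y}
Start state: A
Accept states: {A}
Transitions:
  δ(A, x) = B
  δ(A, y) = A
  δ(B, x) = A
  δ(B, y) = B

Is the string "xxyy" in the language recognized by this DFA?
Processing string "xxyy":
  A --x--> B
  B --x--> A
  A --y--> A
  A --y--> A
Final state: A
Accept states: {A}
Yes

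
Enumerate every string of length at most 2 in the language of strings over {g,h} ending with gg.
gg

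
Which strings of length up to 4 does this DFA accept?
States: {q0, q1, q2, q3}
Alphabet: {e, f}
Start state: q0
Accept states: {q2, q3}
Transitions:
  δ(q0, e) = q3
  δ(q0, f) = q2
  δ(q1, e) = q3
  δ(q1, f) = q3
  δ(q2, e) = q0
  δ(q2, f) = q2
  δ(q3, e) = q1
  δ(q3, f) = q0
e, f, ff, eee, eef, efe, eff, fee, fef, fff, efff, feff, ffee, ffef, ffff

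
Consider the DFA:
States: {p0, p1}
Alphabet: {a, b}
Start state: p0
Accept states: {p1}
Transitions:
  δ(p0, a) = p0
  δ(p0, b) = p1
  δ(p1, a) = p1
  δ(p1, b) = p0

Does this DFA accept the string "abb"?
Processing string "abb":
  p0 --a--> p0
  p0 --b--> p1
  p1 --b--> p0
Final state: p0
Accept states: {p1}
No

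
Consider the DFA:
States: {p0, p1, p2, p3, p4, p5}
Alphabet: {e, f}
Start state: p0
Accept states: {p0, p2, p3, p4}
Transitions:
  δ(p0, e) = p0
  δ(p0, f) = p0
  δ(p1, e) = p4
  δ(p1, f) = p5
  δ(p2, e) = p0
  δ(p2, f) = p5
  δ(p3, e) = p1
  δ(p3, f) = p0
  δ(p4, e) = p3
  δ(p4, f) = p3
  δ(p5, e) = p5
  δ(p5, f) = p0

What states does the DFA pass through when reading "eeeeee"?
read 'e': p0 → p0
  read 'e': p0 → p0
  read 'e': p0 → p0
  read 'e': p0 → p0
  read 'e': p0 → p0
  read 'e': p0 → p0
p0 -> p0 -> p0 -> p0 -> p0 -> p0 -> p0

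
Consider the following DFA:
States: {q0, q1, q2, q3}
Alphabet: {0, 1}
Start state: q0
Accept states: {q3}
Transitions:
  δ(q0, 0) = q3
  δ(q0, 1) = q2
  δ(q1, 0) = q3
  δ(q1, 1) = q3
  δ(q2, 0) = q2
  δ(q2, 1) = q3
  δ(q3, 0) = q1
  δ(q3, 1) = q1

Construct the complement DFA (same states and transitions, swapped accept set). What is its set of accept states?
Complement accept states = All states \ Original accept states
= {q0, q1, q2, q3} \ {q3}
{q0, q1, q2}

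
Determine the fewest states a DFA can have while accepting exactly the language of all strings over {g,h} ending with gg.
By Myhill–Nerode, count the distinguishable equivalence classes: 3 classes — one per longest suffix of the input that is a prefix of 'gg' (lengths 0 through 2); only the length-2 class is accepting.
3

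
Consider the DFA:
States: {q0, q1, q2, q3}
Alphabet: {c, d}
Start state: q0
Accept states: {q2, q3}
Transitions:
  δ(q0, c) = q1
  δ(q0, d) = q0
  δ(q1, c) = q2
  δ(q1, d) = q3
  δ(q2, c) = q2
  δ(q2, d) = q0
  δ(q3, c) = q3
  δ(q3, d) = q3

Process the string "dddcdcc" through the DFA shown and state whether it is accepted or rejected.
Processing string "dddcdcc":
  q0 --d--> q0
  q0 --d--> q0
  q0 --d--> q0
  q0 --c--> q1
  q1 --d--> q3
  q3 --c--> q3
  q3 --c--> q3
Final state: q3
Accept states: {q2, q3}
Yes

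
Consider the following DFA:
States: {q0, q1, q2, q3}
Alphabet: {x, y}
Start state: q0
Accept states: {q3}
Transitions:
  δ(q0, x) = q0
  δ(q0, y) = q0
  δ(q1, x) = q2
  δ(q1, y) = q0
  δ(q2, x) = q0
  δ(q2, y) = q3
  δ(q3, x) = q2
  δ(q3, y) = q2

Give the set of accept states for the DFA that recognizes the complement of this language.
Complement accept states = All states \ Original accept states
= {q0, q1, q2, q3} \ {q3}
{q0, q1, q2}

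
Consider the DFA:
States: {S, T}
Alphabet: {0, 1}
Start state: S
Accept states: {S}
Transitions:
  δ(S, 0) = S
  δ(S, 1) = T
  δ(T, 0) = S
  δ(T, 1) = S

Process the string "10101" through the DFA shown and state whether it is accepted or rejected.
Processing string "10101":
  S --1--> T
  T --0--> S
  S --1--> T
  T --0--> S
  S --1--> T
Final state: T
Accept states: {S}
No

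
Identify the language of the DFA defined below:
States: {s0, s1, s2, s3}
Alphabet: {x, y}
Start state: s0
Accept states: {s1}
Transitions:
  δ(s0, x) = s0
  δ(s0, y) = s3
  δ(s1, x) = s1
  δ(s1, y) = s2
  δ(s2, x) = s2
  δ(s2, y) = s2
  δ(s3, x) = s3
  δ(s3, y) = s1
Testing a few strings:
  'y' → reject
  'yyx' → accept
  'x' → reject
  'xxyy' → accept
State roles: s0=zero y's; s1=two y's; s2=≥ three y's (dead); s3=one y
All strings over {x,y} containing exactly two y's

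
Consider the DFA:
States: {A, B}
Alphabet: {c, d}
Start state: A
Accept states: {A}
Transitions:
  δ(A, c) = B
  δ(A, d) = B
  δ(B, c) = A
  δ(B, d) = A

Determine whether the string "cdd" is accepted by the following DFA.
Processing string "cdd":
  A --c--> B
  B --d--> A
  A --d--> B
Final state: B
Accept states: {A}
No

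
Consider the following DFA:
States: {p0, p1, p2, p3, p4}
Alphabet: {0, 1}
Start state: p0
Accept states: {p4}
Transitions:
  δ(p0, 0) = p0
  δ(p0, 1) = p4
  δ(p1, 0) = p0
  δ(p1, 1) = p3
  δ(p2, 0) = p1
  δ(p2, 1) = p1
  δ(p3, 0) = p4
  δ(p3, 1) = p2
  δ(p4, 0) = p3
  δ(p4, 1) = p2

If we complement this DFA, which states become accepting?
Complement accept states = All states \ Original accept states
= {p0, p1, p2, p3, p4} \ {p4}
{p0, p1, p2, p3}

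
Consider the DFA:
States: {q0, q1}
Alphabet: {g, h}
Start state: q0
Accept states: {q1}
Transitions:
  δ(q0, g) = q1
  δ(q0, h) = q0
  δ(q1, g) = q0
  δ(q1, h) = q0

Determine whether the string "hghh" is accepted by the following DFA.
Processing string "hghh":
  q0 --h--> q0
  q0 --g--> q1
  q1 --h--> q0
  q0 --h--> q0
Final state: q0
Accept states: {q1}
No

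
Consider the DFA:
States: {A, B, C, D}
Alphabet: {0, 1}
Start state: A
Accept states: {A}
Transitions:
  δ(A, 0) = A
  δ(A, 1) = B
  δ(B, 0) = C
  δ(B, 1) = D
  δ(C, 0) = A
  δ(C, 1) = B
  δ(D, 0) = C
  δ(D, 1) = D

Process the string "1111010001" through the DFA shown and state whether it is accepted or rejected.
Processing string "1111010001":
  A --1--> B
  B --1--> D
  D --1--> D
  D --1--> D
  D --0--> C
  C --1--> B
  B --0--> C
  C --0--> A
  A --0--> A
  A --1--> B
Final state: B
Accept states: {A}
No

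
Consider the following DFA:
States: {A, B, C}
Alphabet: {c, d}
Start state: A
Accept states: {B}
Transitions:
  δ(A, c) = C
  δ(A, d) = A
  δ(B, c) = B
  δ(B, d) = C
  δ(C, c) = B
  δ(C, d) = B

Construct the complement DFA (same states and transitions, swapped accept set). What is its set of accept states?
Complement accept states = All states \ Original accept states
= {A, B, C} \ {B}
{A, C}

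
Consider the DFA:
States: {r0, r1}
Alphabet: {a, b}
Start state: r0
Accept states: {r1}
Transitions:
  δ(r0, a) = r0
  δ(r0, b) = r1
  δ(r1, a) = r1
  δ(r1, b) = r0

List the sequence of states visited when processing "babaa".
read 'b': r0 → r1
  read 'a': r1 → r1
  read 'b': r1 → r0
  read 'a': r0 → r0
  read 'a': r0 → r0
r0 -> r1 -> r1 -> r0 -> r0 -> r0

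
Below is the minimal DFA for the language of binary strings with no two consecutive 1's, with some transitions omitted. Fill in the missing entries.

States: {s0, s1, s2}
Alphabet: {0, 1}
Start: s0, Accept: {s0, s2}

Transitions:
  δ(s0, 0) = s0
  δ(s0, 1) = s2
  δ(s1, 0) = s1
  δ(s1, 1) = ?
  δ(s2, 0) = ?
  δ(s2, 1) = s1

From the language and accept set, identify what each state tracks — s0: last symbol not 1 (ok); s1: saw 11 (dead); s2: last symbol 1 (ok).
Each missing δ(q, a) is the state matching the new tracked value after reading a.
δ(s1, 1) = s1; δ(s2, 0) = s0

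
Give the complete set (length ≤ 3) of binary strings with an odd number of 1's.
1, 01, 10, 001, 010, 100, 111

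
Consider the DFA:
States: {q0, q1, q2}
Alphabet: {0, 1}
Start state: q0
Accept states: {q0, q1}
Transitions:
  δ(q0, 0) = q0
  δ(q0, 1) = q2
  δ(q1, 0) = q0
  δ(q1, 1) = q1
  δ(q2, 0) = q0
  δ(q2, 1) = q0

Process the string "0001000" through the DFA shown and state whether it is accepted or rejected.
Processing string "0001000":
  q0 --0--> q0
  q0 --0--> q0
  q0 --0--> q0
  q0 --1--> q2
  q2 --0--> q0
  q0 --0--> q0
  q0 --0--> q0
Final state: q0
Accept states: {q0, q1}
Yes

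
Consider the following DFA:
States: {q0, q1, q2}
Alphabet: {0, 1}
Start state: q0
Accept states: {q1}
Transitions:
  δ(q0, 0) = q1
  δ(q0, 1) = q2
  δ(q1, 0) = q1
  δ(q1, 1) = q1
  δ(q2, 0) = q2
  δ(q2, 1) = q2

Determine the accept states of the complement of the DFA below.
Complement accept states = All states \ Original accept states
= {q0, q1, q2} \ {q1}
{q0, q2}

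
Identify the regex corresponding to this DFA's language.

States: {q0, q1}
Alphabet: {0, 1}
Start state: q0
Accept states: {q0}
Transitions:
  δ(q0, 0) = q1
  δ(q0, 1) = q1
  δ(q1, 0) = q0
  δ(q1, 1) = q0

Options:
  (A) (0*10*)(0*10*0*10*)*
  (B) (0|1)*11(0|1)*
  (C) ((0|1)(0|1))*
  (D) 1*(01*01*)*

Check each option against the DFA on short strings; one disagreement eliminates an option:
  (A) (0*10*)(0*10*0*10*)*: on ε the DFA stays in q0 and accepts (q0 ∈ Accept), but the regex does not match it → eliminate
  (B) (0|1)*11(0|1)*: on ε the DFA stays in q0 and accepts (q0 ∈ Accept), but the regex does not match it → eliminate
  (C) ((0|1)(0|1))*: agrees with the DFA on every string of length ≤ 6
  (D) 1*(01*01*)*: on '1' the DFA goes q0 → q1 and rejects (q1 ∉ Accept), but the regex matches it → eliminate
Only (C) is consistent with the DFA.
(C) ((0|1)(0|1))*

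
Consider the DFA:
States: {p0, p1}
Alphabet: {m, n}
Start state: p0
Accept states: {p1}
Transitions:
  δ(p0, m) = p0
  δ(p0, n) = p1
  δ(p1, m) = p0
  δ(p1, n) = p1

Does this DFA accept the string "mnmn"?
Processing string "mnmn":
  p0 --m--> p0
  p0 --n--> p1
  p1 --m--> p0
  p0 --n--> p1
Final state: p1
Accept states: {p1}
Yes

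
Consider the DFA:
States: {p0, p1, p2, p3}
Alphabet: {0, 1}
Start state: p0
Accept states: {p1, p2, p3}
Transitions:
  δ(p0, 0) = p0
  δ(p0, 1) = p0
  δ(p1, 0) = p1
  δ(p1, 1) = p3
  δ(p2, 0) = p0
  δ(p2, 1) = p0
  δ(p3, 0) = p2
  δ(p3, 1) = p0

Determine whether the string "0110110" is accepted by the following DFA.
Processing string "0110110":
  p0 --0--> p0
  p0 --1--> p0
  p0 --1--> p0
  p0 --0--> p0
  p0 --1--> p0
  p0 --1--> p0
  p0 --0--> p0
Final state: p0
Accept states: {p1, p2, p3}
No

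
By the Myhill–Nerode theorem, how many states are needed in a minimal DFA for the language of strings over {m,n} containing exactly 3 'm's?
By Myhill–Nerode, count the distinguishable equivalence classes: 5 classes — having seen 0, 1, …, 3, or >3 copies of 'm'; the count-3 class is the only accepting one and >3 is dead.
5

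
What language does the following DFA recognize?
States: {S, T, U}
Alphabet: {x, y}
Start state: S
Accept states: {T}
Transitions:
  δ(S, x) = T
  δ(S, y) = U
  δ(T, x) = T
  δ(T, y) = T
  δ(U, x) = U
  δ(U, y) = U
Testing a few strings:
  'xy' → accept
  'y' → reject
  'yy' → reject
  'xxy' → accept
State roles: S=no input read; T=started with x; U=started with y (dead)
All strings over {x,y} starting with x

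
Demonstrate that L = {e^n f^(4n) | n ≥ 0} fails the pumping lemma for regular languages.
Assume L is regular with pumping length p. Idea: pumping the e-block breaks the 1:4 ratio.
Choose s = e^p f^(4p) (length 5p ≥ p). By the pumping lemma, s = xyz with |xy| ≤ p, |y| > 0, so y = e^k with k ≥ 1. Then xy²z = e^(p+k) f^(4p). For this to be in L we would need 4p = 4(p+k), i.e. 4k = 0, contradicting k ≥ 1. So xy²z ∉ L.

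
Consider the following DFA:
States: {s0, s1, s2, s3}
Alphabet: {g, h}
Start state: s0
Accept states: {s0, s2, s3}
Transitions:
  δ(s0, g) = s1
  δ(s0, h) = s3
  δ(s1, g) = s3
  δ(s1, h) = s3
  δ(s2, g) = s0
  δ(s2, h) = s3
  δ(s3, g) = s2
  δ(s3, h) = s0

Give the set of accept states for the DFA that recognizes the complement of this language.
Complement accept states = All states \ Original accept states
= {s0, s1, s2, s3} \ {s0, s2, s3}
{s1}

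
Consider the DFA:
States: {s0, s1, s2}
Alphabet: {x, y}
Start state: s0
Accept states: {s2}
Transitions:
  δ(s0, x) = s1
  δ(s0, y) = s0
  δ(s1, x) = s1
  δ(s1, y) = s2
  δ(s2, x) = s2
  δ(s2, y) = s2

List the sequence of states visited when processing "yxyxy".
read 'y': s0 → s0
  read 'x': s0 → s1
  read 'y': s1 → s2
  read 'x': s2 → s2
  read 'y': s2 → s2
s0 -> s0 -> s1 -> s2 -> s2 -> s2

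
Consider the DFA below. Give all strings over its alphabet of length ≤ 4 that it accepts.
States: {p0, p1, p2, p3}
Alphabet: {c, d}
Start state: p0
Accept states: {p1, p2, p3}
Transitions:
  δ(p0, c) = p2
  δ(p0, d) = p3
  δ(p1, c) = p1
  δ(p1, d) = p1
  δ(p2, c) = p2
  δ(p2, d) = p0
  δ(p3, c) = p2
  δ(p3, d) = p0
c, d, cc, dc, ccc, cdc, cdd, dcc, ddc, ddd, cccc, ccdc, ccdd, cdcc, cddc, dccc, dcdc, dcdd, ddcc, dddc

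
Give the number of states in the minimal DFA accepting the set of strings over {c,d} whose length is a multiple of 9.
By Myhill–Nerode, count the distinguishable equivalence classes: 9 classes — one per residue of the length mod 9; class i is distinguished from class j by any string of length (9 − i) mod 9.
9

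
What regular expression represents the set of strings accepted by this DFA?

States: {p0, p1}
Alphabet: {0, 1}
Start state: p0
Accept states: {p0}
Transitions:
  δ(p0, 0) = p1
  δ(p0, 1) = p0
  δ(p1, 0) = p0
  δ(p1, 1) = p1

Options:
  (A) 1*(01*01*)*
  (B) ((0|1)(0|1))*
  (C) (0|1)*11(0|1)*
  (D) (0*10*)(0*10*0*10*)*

Check each option against the DFA on short strings; one disagreement eliminates an option:
  (A) 1*(01*01*)*: agrees with the DFA on every string of length ≤ 6
  (B) ((0|1)(0|1))*: on '1' the DFA goes p0 → p0 and accepts (p0 ∈ Accept), but the regex does not match it → eliminate
  (C) (0|1)*11(0|1)*: on ε the DFA stays in p0 and accepts (p0 ∈ Accept), but the regex does not match it → eliminate
  (D) (0*10*)(0*10*0*10*)*: on ε the DFA stays in p0 and accepts (p0 ∈ Accept), but the regex does not match it → eliminate
Only (A) is consistent with the DFA.
(A) 1*(01*01*)*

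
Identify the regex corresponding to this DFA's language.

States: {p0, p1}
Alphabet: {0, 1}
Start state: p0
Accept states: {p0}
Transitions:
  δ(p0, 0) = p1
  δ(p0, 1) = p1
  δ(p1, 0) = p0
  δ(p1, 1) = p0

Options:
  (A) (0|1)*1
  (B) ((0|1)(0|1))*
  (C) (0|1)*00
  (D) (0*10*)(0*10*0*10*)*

Check each option against the DFA on short strings; one disagreement eliminates an option:
  (A) (0|1)*1: on ε the DFA stays in p0 and accepts (p0 ∈ Accept), but the regex does not match it → eliminate
  (B) ((0|1)(0|1))*: agrees with the DFA on every string of length ≤ 6
  (C) (0|1)*00: on ε the DFA stays in p0 and accepts (p0 ∈ Accept), but the regex does not match it → eliminate
  (D) (0*10*)(0*10*0*10*)*: on ε the DFA stays in p0 and accepts (p0 ∈ Accept), but the regex does not match it → eliminate
Only (B) is consistent with the DFA.
(B) ((0|1)(0|1))*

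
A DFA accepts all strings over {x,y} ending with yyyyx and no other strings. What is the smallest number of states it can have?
By Myhill–Nerode, count the distinguishable equivalence classes: 6 classes — one per longest suffix of the input that is a prefix of 'yyyyx' (lengths 0 through 5); only the length-5 class is accepting.
6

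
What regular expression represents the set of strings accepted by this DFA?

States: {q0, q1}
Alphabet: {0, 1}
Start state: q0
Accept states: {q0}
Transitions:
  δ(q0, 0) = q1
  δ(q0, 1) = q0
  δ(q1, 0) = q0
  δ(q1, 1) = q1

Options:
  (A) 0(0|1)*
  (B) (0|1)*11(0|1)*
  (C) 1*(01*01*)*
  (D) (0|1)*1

Check each option against the DFA on short strings; one disagreement eliminates an option:
  (A) 0(0|1)*: on ε the DFA stays in q0 and accepts (q0 ∈ Accept), but the regex does not match it → eliminate
  (B) (0|1)*11(0|1)*: on ε the DFA stays in q0 and accepts (q0 ∈ Accept), but the regex does not match it → eliminate
  (C) 1*(01*01*)*: agrees with the DFA on every string of length ≤ 6
  (D) (0|1)*1: on ε the DFA stays in q0 and accepts (q0 ∈ Accept), but the regex does not match it → eliminate
Only (C) is consistent with the DFA.
(C) 1*(01*01*)*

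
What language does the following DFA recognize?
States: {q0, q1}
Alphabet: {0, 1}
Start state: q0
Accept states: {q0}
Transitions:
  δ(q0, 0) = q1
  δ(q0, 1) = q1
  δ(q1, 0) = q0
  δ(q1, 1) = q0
Testing a few strings:
  '10' → accept
  '11' → accept
  '000' → reject
  '1' → reject
State roles: q0=even length so far; q1=odd length so far
All binary strings of even length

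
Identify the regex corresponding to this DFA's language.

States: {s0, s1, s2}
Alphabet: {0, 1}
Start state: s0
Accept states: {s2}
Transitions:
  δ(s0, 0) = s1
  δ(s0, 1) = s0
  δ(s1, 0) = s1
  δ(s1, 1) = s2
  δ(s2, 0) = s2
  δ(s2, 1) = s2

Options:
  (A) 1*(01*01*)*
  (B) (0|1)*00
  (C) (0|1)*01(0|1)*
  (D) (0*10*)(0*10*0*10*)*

Check each option against the DFA on short strings; one disagreement eliminates an option:
  (A) 1*(01*01*)*: on ε the DFA stays in s0 and rejects (s0 ∉ Accept), but the regex matches it → eliminate
  (B) (0|1)*00: on '00' the DFA goes s0 → s1 → s1 and rejects (s1 ∉ Accept), but the regex matches it → eliminate
  (C) (0|1)*01(0|1)*: agrees with the DFA on every string of length ≤ 6
  (D) (0*10*)(0*10*0*10*)*: on '1' the DFA goes s0 → s0 and rejects (s0 ∉ Accept), but the regex matches it → eliminate
Only (C) is consistent with the DFA.
(C) (0|1)*01(0|1)*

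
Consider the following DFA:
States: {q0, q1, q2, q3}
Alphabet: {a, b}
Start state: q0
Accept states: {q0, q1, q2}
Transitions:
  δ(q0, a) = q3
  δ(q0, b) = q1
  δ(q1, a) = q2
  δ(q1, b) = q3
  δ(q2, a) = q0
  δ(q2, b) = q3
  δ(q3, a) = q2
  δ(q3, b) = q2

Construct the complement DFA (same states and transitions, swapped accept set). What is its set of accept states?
Complement accept states = All states \ Original accept states
= {q0, q1, q2, q3} \ {q0, q1, q2}
{q3}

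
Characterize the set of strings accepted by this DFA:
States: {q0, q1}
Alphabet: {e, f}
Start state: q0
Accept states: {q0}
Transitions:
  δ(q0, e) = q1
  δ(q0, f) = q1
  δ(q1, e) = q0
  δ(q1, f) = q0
Testing a few strings:
  'fee' → reject
  'ee' → accept
  'eef' → reject
  'ff' → accept
State roles: q0=even length so far; q1=odd length so far
All strings over {e,f} of even length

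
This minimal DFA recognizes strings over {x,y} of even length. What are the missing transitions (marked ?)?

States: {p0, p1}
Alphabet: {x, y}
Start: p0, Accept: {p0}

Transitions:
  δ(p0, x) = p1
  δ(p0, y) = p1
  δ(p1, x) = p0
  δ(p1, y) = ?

From the language and accept set, identify what each state tracks — p0: even length so far; p1: odd length so far.
Each missing δ(q, a) is the state matching the new tracked value after reading a.
δ(p1, y) = p0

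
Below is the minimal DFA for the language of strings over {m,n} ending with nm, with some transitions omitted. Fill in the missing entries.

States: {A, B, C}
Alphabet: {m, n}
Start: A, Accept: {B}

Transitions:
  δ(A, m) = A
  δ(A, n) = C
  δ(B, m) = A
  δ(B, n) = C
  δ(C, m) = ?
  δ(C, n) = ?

From the language and accept set, identify what each state tracks — A: no suffix match; B: suffix is nm; C: one trailing n.
Each missing δ(q, a) is the state matching the new tracked value after reading a.
δ(C, m) = B; δ(C, n) = C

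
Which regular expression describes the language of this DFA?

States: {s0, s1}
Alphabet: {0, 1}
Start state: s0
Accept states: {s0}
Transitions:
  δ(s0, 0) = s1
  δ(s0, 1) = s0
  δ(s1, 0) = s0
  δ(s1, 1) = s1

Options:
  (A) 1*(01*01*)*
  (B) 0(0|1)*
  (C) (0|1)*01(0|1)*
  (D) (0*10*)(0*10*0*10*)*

Check each option against the DFA on short strings; one disagreement eliminates an option:
  (A) 1*(01*01*)*: agrees with the DFA on every string of length ≤ 6
  (B) 0(0|1)*: on ε the DFA stays in s0 and accepts (s0 ∈ Accept), but the regex does not match it → eliminate
  (C) (0|1)*01(0|1)*: on ε the DFA stays in s0 and accepts (s0 ∈ Accept), but the regex does not match it → eliminate
  (D) (0*10*)(0*10*0*10*)*: on ε the DFA stays in s0 and accepts (s0 ∈ Accept), but the regex does not match it → eliminate
Only (A) is consistent with the DFA.
(A) 1*(01*01*)*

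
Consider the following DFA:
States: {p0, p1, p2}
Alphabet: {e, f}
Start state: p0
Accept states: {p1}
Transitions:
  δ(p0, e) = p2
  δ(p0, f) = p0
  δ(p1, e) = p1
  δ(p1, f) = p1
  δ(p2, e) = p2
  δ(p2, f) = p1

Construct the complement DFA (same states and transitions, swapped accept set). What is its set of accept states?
Complement accept states = All states \ Original accept states
= {p0, p1, p2} \ {p1}
{p0, p2}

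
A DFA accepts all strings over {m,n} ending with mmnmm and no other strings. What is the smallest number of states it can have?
By Myhill–Nerode, count the distinguishable equivalence classes: 6 classes — one per longest suffix of the input that is a prefix of 'mmnmm' (lengths 0 through 5); only the length-5 class is accepting.
6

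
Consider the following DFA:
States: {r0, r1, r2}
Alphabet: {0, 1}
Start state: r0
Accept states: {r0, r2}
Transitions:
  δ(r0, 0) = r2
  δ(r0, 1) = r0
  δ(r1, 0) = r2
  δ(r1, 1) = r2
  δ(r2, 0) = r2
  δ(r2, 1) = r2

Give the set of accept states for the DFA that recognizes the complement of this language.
Complement accept states = All states \ Original accept states
= {r0, r1, r2} \ {r0, r2}
{r1}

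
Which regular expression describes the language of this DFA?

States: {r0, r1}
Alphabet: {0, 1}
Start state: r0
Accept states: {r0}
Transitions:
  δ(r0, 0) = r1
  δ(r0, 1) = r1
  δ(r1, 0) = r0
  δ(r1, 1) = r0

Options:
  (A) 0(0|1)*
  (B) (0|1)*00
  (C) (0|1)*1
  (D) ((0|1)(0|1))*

Check each option against the DFA on short strings; one disagreement eliminates an option:
  (A) 0(0|1)*: on ε the DFA stays in r0 and accepts (r0 ∈ Accept), but the regex does not match it → eliminate
  (B) (0|1)*00: on ε the DFA stays in r0 and accepts (r0 ∈ Accept), but the regex does not match it → eliminate
  (C) (0|1)*1: on ε the DFA stays in r0 and accepts (r0 ∈ Accept), but the regex does not match it → eliminate
  (D) ((0|1)(0|1))*: agrees with the DFA on every string of length ≤ 6
Only (D) is consistent with the DFA.
(D) ((0|1)(0|1))*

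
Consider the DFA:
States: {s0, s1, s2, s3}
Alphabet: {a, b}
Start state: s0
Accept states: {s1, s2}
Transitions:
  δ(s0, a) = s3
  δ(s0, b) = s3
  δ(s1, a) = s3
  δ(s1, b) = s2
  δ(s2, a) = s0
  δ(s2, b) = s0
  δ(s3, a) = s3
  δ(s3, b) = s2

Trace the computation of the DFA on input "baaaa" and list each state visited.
read 'b': s0 → s3
  read 'a': s3 → s3
  read 'a': s3 → s3
  read 'a': s3 → s3
  read 'a': s3 → s3
s0 -> s3 -> s3 -> s3 -> s3 -> s3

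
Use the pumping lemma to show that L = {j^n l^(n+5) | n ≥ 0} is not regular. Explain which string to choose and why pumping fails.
Assume L is regular with pumping length p. Idea: pumping the j-block breaks the fixed offset of 5.
Choose s = j^p l^(p+5) ∈ L. By the pumping lemma, s = xyz with |xy| ≤ p, |y| > 0, so y = j^k with k ≥ 1. Then xy²z = j^(p+k) l^(p+5). For this to be in L we would need p+5 = (p+k)+5, i.e. k = 0, contradicting k ≥ 1. So xy²z ∉ L.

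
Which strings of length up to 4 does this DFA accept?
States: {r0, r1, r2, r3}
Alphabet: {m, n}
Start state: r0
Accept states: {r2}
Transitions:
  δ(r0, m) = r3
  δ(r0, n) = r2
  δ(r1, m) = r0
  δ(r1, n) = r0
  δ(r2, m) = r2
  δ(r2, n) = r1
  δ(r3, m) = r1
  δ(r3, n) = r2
n, mn, nm, mnm, nmm, mmmn, mmnn, mnmm, nmmm, nnmn, nnnn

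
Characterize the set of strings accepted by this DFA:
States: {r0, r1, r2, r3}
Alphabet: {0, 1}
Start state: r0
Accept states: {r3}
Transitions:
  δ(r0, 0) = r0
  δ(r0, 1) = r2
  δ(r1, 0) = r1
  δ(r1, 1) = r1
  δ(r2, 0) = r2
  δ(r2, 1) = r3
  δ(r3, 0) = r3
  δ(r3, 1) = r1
Testing a few strings:
  '00' → reject
  '111' → reject
  '1000' → reject
  '0001' → reject
State roles: r0=zero 1's; r1=≥ three 1's (dead); r2=one 1; r3=two 1's
All binary strings containing exactly two 1's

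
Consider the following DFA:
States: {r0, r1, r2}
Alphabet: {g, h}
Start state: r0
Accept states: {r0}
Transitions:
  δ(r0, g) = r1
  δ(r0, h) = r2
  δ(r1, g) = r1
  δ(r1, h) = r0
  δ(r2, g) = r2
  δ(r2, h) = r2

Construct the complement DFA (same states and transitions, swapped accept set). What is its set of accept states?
Complement accept states = All states \ Original accept states
= {r0, r1, r2} \ {r0}
{r1, r2}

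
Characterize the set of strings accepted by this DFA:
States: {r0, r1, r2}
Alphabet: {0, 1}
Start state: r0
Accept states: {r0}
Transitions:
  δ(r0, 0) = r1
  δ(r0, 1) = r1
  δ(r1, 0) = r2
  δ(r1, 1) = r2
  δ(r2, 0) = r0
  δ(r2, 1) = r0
Testing a few strings:
  '11' → reject
  '0' → reject
  '01' → reject
  '00' → reject
State roles: r0=length ≡ 0 (mod 3); r1=length ≡ 1 (mod 3); r2=length ≡ 2 (mod 3)
All binary strings whose length is a multiple of 3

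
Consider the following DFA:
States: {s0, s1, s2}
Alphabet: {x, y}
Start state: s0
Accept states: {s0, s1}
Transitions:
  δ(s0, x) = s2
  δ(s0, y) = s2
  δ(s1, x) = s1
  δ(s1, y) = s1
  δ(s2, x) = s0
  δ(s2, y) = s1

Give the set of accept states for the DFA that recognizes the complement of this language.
Complement accept states = All states \ Original accept states
= {s0, s1, s2} \ {s0, s1}
{s2}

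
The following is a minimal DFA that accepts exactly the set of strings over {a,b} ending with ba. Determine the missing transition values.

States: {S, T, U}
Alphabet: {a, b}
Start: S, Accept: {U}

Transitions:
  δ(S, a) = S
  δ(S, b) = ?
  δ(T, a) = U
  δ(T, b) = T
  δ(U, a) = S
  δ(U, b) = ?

From the language and accept set, identify what each state tracks — S: no suffix match; T: one trailing b; U: suffix is ba.
Each missing δ(q, a) is the state matching the new tracked value after reading a.
δ(S, b) = T; δ(U, b) = T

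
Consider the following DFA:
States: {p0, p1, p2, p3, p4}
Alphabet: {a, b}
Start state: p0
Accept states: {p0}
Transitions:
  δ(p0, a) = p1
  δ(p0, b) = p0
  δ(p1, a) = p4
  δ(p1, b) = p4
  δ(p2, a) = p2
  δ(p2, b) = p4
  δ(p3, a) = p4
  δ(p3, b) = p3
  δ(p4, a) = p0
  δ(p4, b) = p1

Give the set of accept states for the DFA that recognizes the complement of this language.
Complement accept states = All states \ Original accept states
= {p0, p1, p2, p3, p4} \ {p0}
{p1, p2, p3, p4}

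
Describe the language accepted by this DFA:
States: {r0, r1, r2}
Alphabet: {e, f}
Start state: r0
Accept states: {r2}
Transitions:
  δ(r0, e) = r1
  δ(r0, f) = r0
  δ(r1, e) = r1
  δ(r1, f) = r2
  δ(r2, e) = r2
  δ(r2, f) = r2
Testing a few strings:
  'efee' → accept
  'feee' → reject
  'e' → reject
  'feef' → accept
State roles: r0=no e seen yet; r1=seen a e, waiting for f; r2=substring ef seen
All strings over {e,f} containing the substring ef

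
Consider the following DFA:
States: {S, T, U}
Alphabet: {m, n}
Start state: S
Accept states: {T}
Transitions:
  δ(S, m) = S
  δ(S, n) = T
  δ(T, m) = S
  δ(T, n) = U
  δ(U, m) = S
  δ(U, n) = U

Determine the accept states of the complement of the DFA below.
Complement accept states = All states \ Original accept states
= {S, T, U} \ {T}
{S, U}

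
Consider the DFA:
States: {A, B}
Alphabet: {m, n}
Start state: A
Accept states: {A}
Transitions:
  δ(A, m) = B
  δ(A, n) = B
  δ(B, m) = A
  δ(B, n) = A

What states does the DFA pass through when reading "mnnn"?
read 'm': A → B
  read 'n': B → A
  read 'n': A → B
  read 'n': B → A
A -> B -> A -> B -> A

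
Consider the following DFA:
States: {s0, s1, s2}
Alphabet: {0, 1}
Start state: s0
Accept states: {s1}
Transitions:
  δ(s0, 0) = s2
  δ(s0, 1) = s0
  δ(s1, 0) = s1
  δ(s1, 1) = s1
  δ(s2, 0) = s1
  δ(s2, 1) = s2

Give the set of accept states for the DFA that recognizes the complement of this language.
Complement accept states = All states \ Original accept states
= {s0, s1, s2} \ {s1}
{s0, s2}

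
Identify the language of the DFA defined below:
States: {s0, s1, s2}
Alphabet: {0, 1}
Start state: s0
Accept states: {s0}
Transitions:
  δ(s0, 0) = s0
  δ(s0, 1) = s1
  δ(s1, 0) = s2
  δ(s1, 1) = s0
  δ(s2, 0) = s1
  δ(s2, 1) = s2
Testing a few strings:
  '0101' → reject
  '000' → accept
  '11' → accept
  '0' → accept
State roles: s0=value ≡ 0 (mod 3); s1=value ≡ 1 (mod 3); s2=value ≡ 2 (mod 3)
All binary strings representing a multiple of 3 (read in base 2; leading zeros allowed and ε counts as 0)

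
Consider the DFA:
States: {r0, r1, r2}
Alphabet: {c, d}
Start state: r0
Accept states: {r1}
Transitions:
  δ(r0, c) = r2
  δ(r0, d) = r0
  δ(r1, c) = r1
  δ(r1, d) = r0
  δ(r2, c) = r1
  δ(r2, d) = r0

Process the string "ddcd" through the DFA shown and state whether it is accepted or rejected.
Processing string "ddcd":
  r0 --d--> r0
  r0 --d--> r0
  r0 --c--> r2
  r2 --d--> r0
Final state: r0
Accept states: {r1}
No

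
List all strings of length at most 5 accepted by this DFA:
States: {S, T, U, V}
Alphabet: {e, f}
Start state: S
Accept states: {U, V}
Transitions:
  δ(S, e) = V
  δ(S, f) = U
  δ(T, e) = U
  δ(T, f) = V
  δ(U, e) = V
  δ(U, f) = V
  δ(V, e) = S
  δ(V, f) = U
e, f, ef, fe, ff, eee, eef, efe, eff, fef, fff, eeef, eefe, eeff, efef, efff, feee, feef, fefe, feff, ffee, ffef, fffe, ffff, eeeee, eeeef, eeefe, eeeff, eefef, eefff, efeee, efeef, efefe, efeff, effee, effef, efffe, effff, feeef, feefe, feeff, fefef, fefff, ffeef, ffefe, ffeff, fffef, fffff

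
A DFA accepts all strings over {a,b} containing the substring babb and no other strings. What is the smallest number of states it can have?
By Myhill–Nerode, count the distinguishable equivalence classes: 5 classes — one per longest suffix of the input that is a prefix of 'babb' (lengths 0 through 3), plus an absorbing 'already seen babb' class.
5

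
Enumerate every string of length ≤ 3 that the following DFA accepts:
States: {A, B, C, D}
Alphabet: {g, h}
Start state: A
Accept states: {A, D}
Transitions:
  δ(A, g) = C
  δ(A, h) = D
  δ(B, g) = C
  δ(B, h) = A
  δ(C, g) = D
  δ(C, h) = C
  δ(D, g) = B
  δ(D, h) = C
ε, h, gg, ghg, hgh, hhg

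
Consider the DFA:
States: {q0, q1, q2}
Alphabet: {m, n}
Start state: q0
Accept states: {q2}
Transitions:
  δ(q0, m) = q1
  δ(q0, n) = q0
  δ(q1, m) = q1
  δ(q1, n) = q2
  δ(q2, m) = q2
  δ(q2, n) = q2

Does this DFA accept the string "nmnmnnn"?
Processing string "nmnmnnn":
  q0 --n--> q0
  q0 --m--> q1
  q1 --n--> q2
  q2 --m--> q2
  q2 --n--> q2
  q2 --n--> q2
  q2 --n--> q2
Final state: q2
Accept states: {q2}
Yes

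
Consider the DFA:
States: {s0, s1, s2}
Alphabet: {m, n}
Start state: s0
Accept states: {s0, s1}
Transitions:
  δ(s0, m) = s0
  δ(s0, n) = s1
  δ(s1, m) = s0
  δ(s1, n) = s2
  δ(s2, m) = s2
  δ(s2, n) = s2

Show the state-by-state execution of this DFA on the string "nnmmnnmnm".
read 'n': s0 → s1
  read 'n': s1 → s2
  read 'm': s2 → s2
  read 'm': s2 → s2
  read 'n': s2 → s2
  read 'n': s2 → s2
  read 'm': s2 → s2
  read 'n': s2 → s2
  read 'm': s2 → s2
s0 -> s1 -> s2 -> s2 -> s2 -> s2 -> s2 -> s2 -> s2 -> s2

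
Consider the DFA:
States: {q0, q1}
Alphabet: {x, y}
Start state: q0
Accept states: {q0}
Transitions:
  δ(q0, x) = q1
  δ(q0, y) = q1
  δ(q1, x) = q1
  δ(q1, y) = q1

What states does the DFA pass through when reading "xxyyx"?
read 'x': q0 → q1
  read 'x': q1 → q1
  read 'y': q1 → q1
  read 'y': q1 → q1
  read 'x': q1 → q1
q0 -> q1 -> q1 -> q1 -> q1 -> q1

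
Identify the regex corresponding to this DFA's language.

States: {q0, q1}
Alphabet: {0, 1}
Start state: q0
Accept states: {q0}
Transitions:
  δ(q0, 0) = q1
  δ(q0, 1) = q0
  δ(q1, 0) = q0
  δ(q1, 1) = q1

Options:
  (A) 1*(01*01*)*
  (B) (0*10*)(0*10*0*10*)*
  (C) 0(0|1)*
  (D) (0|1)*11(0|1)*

Check each option against the DFA on short strings; one disagreement eliminates an option:
  (A) 1*(01*01*)*: agrees with the DFA on every string of length ≤ 6
  (B) (0*10*)(0*10*0*10*)*: on ε the DFA stays in q0 and accepts (q0 ∈ Accept), but the regex does not match it → eliminate
  (C) 0(0|1)*: on ε the DFA stays in q0 and accepts (q0 ∈ Accept), but the regex does not match it → eliminate
  (D) (0|1)*11(0|1)*: on ε the DFA stays in q0 and accepts (q0 ∈ Accept), but the regex does not match it → eliminate
Only (A) is consistent with the DFA.
(A) 1*(01*01*)*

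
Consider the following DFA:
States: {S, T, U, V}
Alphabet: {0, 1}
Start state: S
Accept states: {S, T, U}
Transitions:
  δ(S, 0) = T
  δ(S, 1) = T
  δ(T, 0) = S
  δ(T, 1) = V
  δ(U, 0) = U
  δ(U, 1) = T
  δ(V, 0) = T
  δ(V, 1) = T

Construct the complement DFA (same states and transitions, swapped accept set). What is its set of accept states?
Complement accept states = All states \ Original accept states
= {S, T, U, V} \ {S, T, U}
{V}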